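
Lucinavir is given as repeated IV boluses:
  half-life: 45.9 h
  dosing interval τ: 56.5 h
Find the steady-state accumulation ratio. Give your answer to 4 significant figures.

k = ln2 / t½ = 0.693147 / 45.9 = 0.01510 h⁻¹
e^(−kτ) = e^(−0.01510 × 56.5) = 0.4261
Accumulation ratio R = 1 / (1 − e^(−kτ)) = 1 / (1 − 0.4261) = 1.742

1.742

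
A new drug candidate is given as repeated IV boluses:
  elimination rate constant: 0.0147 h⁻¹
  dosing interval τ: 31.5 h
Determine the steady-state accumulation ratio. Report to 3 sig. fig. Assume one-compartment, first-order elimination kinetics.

e^(−kτ) = e^(−0.01470 × 31.5) = 0.6294
Accumulation ratio R = 1 / (1 − e^(−kτ)) = 1 / (1 − 0.6294) = 2.698

2.70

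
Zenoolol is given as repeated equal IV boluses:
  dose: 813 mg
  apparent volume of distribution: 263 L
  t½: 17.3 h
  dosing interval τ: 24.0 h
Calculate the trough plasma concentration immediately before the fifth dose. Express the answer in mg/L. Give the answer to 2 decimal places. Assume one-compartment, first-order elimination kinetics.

C₀ per dose = Dose / Vd = 813 / 263 = 3.091 mg/L
k = ln2 / t½ = 0.693147 / 17.3 = 0.04007 h⁻¹
Fraction remaining after one interval: r = e^(−kτ) = e^(−0.04007 × 24.0) = 0.3823
Before dose 5, 4 doses have been given (aged 1τ, 2τ, 3τ, 4τ).
C_trough = C₀ × (r + r² + … + r^4) = C₀ × r(1−r^4)/(1−r)
        = 3.091 × 0.3823 × (1 − 0.02136) / (1 − 0.3823) = 1.872 mg/L

1.87 mg/L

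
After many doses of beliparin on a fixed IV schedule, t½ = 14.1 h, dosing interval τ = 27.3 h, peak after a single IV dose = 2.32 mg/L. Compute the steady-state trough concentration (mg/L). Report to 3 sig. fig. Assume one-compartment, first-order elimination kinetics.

k = ln2 / t½ = 0.693147 / 14.1 = 0.04916 h⁻¹
e^(−kτ) = e^(−0.04916 × 27.3) = 0.2613
Accumulation ratio R = 1 / (1 − e^(−kτ)) = 1 / (1 − 0.2613) = 1.354
Steady-state trough = C₀ × R × e^(−kτ) = 2.32 × 1.354 × 0.2613 = 0.8208 mg/L

0.821 mg/L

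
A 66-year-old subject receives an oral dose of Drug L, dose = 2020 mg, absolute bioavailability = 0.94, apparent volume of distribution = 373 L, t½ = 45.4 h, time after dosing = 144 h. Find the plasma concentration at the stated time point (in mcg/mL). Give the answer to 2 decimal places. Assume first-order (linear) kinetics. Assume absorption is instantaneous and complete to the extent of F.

Amount reaching circulation = F × Dose = 0.94 × 2020 = 1899 mg
C₀ = F·Dose / Vd = 1899 / 373 = 5.091 mg/L
k = ln2 / t½ = 0.693147 / 45.4 = 0.01527 h⁻¹
C = C₀ · e^(−k·t) = 5.091 × e^(−0.01527 × 144)
  = 5.091 × 0.1109 = 0.5646 mg/L
(0.5646 mg/L = 0.5646 mcg/mL)

0.56 mcg/mL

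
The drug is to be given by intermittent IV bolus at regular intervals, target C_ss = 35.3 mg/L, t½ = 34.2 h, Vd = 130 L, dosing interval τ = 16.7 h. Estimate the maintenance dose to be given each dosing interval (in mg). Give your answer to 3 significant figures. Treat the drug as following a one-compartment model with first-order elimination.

1550 mg

k = ln2 / t½ = 0.693147 / 34.2 = 0.02027 h⁻¹
CL = k × Vd = 0.02027 × 130 = 2.635 L/h
At steady state, Dose/τ = Css × CL.
Dose = Css × CL × τ = 35.3 × 2.635 × 16.7 = 1553 mg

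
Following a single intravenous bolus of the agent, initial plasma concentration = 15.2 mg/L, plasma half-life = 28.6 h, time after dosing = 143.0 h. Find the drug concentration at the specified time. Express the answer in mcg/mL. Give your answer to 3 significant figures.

0.475 mcg/mL

k = ln2 / t½ = 0.693147 / 28.6 = 0.02424 h⁻¹
t / t½ = 143.0 / 28.6 = 5 half-lives
C = C₀ × (1/2)^5 = 15.20 × 0.03125 = 0.4750 mg/L
(0.4750 mg/L = 0.4750 mcg/mL)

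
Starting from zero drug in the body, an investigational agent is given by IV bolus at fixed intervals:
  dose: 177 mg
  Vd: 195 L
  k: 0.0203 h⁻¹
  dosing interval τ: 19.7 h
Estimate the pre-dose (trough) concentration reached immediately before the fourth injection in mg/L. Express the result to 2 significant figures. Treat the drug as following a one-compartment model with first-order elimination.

1.3 mg/L

C₀ per dose = Dose / Vd = 177 / 195 = 0.9077 mg/L
Fraction remaining after one interval: r = e^(−kτ) = e^(−0.02030 × 19.7) = 0.6704
Before dose 4, 3 doses have been given (aged 1τ, 2τ, 3τ).
C_trough = C₀ × (r + r² + … + r^3) = C₀ × r(1−r^3)/(1−r)
        = 0.9077 × 0.6704 × (1 − 0.3013) / (1 − 0.6704) = 1.290 mg/L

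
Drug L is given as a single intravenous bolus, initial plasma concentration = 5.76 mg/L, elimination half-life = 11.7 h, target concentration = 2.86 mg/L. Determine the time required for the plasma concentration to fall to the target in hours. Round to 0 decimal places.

k = ln2 / t½ = 0.693147 / 11.7 = 0.05924 h⁻¹
t = ln(C₀ / C) / k = ln(5.760 / 2.86) / 0.05924
  = ln(2.014) / 0.05924 = 0.7001 / 0.05924 = 11.82 h

12 h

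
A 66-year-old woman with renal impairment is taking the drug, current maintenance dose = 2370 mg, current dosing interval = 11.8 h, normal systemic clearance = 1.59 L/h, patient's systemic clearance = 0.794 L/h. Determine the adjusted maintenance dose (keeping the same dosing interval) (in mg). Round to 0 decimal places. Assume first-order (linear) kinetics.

To keep the same average steady-state level, dosing rate must scale with clearance.
CL ratio = 0.794 / 1.59 = 0.4994
New dose (same interval) = 2370 × 0.4994 = 1184 mg

1184 mg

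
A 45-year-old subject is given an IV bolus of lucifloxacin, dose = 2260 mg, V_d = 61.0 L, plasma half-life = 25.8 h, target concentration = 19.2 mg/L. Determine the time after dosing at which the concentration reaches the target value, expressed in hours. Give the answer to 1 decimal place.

24.5 h

C₀ = Dose / Vd = 2260 / 61.0 = 37.05 mg/L
k = ln2 / t½ = 0.693147 / 25.8 = 0.02687 h⁻¹
t = ln(C₀ / C) / k = ln(37.05 / 19.2) / 0.02687
  = ln(1.930) / 0.02687 = 0.6575 / 0.02687 = 24.47 h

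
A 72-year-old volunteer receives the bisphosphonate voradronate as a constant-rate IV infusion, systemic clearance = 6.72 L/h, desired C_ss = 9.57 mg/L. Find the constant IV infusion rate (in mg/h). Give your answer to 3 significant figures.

64.3 mg/h

At steady state, infusion rate R₀ = Css × CL = 9.57 × 6.720 = 64.31 mg/h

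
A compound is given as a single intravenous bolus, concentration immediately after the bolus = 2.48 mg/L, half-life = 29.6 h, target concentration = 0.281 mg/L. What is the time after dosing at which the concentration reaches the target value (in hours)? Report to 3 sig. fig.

k = ln2 / t½ = 0.693147 / 29.6 = 0.02342 h⁻¹
t = ln(C₀ / C) / k = ln(2.480 / 0.281) / 0.02342
  = ln(8.826) / 0.02342 = 2.178 / 0.02342 = 93.00 h

93.0 h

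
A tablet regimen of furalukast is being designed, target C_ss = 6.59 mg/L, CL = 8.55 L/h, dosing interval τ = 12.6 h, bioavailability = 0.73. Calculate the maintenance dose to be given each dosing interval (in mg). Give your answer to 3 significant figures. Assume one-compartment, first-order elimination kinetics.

At steady state, F × (Dose/τ) = Css × CL.
Dose = Css × CL × τ / F = 6.59 × 8.550 × 12.6 / 0.73 = 972.5 mg

973 mg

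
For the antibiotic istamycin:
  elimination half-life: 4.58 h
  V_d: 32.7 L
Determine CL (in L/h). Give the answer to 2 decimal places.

k = ln2 / t½ = 0.693147 / 4.58 = 0.1513 h⁻¹
CL = k × Vd = 0.1513 × 32.7 = 4.948 L/h

4.95 L/h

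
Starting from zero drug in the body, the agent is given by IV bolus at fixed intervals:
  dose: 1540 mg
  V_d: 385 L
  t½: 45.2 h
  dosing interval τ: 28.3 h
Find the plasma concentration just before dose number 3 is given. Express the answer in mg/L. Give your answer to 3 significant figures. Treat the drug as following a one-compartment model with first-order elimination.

C₀ per dose = Dose / Vd = 1540 / 385 = 4.000 mg/L
k = ln2 / t½ = 0.693147 / 45.2 = 0.01534 h⁻¹
Fraction remaining after one interval: r = e^(−kτ) = e^(−0.01534 × 28.3) = 0.6478
Before dose 3, 2 doses have been given (aged 1τ, 2τ).
C_trough = C₀ × (r + r²) = 4.000 × (0.6478 + 0.4196) = 4.270 mg/L

4.27 mg/L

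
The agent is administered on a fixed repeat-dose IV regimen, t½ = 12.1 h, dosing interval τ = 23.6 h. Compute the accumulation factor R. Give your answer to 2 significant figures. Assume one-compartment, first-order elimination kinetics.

1.3

k = ln2 / t½ = 0.693147 / 12.1 = 0.05728 h⁻¹
e^(−kτ) = e^(−0.05728 × 23.6) = 0.2588
Accumulation ratio R = 1 / (1 − e^(−kτ)) = 1 / (1 − 0.2588) = 1.349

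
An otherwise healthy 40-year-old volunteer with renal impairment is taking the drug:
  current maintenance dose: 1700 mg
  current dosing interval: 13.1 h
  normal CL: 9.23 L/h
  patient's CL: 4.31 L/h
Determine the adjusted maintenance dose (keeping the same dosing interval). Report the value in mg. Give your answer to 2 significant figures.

To keep the same average steady-state level, dosing rate must scale with clearance.
CL ratio = 4.31 / 9.23 = 0.4670
New dose (same interval) = 1700 × 0.4670 = 793.9 mg

790 mg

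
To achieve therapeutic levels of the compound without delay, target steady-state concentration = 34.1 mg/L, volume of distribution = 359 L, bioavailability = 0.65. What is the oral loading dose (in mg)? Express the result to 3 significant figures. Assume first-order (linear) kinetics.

LD = Css × Vd / F = 34.1 × 359 / 0.65 = 18830 mg

18800 mg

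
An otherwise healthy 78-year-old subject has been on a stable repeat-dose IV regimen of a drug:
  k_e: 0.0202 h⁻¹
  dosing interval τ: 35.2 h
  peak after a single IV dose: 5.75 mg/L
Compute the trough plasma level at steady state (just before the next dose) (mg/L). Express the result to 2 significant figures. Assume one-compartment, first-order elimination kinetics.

5.5 mg/L

e^(−kτ) = e^(−0.02020 × 35.2) = 0.4911
Accumulation ratio R = 1 / (1 − e^(−kτ)) = 1 / (1 − 0.4911) = 1.965
Steady-state trough = C₀ × R × e^(−kτ) = 5.75 × 1.965 × 0.4911 = 5.549 mg/L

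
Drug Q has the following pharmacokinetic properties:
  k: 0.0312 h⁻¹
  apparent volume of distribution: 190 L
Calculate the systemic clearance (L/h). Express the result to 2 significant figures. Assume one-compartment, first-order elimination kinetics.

CL = k × Vd = 0.0312 × 190 = 5.928 L/h

5.9 L/h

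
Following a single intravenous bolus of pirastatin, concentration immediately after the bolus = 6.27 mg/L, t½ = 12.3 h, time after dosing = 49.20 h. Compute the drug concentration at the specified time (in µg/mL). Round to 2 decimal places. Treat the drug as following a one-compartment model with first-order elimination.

k = ln2 / t½ = 0.693147 / 12.3 = 0.05635 h⁻¹
t / t½ = 49.20 / 12.3 = 4 half-lives
C = C₀ × (1/2)^4 = 6.270 × 0.06250 = 0.3919 mg/L
(0.3919 mg/L = 0.3919 µg/mL)

0.39 µg/mL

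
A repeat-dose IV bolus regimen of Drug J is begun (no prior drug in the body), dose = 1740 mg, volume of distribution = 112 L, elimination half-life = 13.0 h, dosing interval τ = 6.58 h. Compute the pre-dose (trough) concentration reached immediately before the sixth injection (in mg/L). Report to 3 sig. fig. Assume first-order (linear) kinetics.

30.6 mg/L

C₀ per dose = Dose / Vd = 1740 / 112 = 15.54 mg/L
k = ln2 / t½ = 0.693147 / 13.0 = 0.05332 h⁻¹
Fraction remaining after one interval: r = e^(−kτ) = e^(−0.05332 × 6.58) = 0.7041
Before dose 6, 5 doses have been given (aged 1τ, 2τ, 3τ, 4τ, 5τ).
C_trough = C₀ × (r + r² + … + r^5) = C₀ × r(1−r^5)/(1−r)
        = 15.54 × 0.7041 × (1 − 0.1731) / (1 − 0.7041) = 30.58 mg/L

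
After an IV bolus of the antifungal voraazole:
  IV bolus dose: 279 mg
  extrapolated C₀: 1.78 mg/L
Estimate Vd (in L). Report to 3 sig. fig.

Vd = Dose / C₀ = 279.0 / 1.78 = 156.7 L

157 L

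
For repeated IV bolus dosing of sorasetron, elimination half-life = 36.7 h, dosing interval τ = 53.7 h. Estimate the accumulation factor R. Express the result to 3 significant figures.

k = ln2 / t½ = 0.693147 / 36.7 = 0.01889 h⁻¹
e^(−kτ) = e^(−0.01889 × 53.7) = 0.3626
Accumulation ratio R = 1 / (1 − e^(−kτ)) = 1 / (1 − 0.3626) = 1.569

1.57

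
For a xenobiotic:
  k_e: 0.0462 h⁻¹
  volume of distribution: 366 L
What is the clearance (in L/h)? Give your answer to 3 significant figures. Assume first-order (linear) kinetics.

16.9 L/h

CL = k × Vd = 0.0462 × 366 = 16.91 L/h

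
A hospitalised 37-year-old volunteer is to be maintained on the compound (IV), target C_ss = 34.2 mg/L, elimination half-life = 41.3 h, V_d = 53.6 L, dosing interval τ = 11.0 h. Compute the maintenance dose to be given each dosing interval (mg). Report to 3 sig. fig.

k = ln2 / t½ = 0.693147 / 41.3 = 0.01678 h⁻¹
CL = k × Vd = 0.01678 × 53.6 = 0.8994 L/h
At steady state, Dose/τ = Css × CL.
Dose = Css × CL × τ = 34.2 × 0.8994 × 11.0 = 338.4 mg

338 mg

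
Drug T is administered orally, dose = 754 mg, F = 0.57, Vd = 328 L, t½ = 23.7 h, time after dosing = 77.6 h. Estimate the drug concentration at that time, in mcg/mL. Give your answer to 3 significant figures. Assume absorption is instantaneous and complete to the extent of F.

Amount reaching circulation = F × Dose = 0.57 × 754.0 = 429.8 mg
C₀ = F·Dose / Vd = 429.8 / 328 = 1.310 mg/L
k = ln2 / t½ = 0.693147 / 23.7 = 0.02925 h⁻¹
C = C₀ · e^(−k·t) = 1.310 × e^(−0.02925 × 77.6)
  = 1.310 × 0.1033 = 0.1353 mg/L
(0.1353 mg/L = 0.1353 mcg/mL)

0.135 mcg/mL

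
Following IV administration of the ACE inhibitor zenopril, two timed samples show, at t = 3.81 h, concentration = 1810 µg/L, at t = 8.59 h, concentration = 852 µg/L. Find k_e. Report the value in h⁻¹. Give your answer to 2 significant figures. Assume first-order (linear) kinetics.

k = ln(C₁/C₂) / (t₂ − t₁) = ln(1810/852) / (8.59 − 3.81)
  = 0.7535 / 4.780 = 0.1576 h⁻¹

0.16 h⁻¹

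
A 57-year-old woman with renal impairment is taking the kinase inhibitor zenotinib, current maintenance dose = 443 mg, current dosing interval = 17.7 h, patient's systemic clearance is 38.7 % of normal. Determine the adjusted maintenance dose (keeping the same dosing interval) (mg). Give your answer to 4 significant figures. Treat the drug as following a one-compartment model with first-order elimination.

171.4 mg

To keep the same average steady-state level, dosing rate must scale with clearance.
CL ratio = 38.7 / 100 = 0.3870
New dose (same interval) = 443 × 0.3870 = 171.4 mg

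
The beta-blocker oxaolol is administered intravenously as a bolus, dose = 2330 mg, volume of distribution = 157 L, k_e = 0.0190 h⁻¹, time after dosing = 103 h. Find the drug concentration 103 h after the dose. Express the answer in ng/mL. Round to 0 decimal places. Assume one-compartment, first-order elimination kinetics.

C₀ = Dose / Vd = 2330 / 157 = 14.84 mg/L
C = C₀ · e^(−k·t) = 14.84 × e^(−0.01900 × 103)
  = 14.84 × 0.1413 = 2.097 mg/L
Convert: 2.097 mg/L × 1000 = 2097 ng/mL

2097 ng/mL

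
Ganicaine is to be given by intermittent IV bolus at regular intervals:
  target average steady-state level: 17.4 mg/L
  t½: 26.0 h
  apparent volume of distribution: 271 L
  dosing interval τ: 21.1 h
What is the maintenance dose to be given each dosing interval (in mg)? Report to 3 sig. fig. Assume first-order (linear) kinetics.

k = ln2 / t½ = 0.693147 / 26.0 = 0.02666 h⁻¹
CL = k × Vd = 0.02666 × 271 = 7.225 L/h
At steady state, Dose/τ = Css × CL.
Dose = Css × CL × τ = 17.4 × 7.225 × 21.1 = 2653 mg

2650 mg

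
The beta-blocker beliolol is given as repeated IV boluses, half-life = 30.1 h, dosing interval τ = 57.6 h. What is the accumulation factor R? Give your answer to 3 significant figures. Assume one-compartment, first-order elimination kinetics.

1.36

k = ln2 / t½ = 0.693147 / 30.1 = 0.02303 h⁻¹
e^(−kτ) = e^(−0.02303 × 57.6) = 0.2654
Accumulation ratio R = 1 / (1 − e^(−kτ)) = 1 / (1 − 0.2654) = 1.361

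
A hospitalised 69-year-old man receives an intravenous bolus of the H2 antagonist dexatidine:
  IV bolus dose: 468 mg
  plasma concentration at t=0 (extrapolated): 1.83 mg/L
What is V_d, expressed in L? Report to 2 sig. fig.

Vd = Dose / C₀ = 468.0 / 1.83 = 255.7 L

260 L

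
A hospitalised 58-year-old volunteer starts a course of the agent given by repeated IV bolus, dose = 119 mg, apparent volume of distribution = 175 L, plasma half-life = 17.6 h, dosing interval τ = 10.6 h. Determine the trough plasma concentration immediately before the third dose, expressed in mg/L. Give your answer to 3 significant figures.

C₀ per dose = Dose / Vd = 119 / 175 = 0.6800 mg/L
k = ln2 / t½ = 0.693147 / 17.6 = 0.03938 h⁻¹
Fraction remaining after one interval: r = e^(−kτ) = e^(−0.03938 × 10.6) = 0.6587
Before dose 3, 2 doses have been given (aged 1τ, 2τ).
C_trough = C₀ × (r + r²) = 0.6800 × (0.6587 + 0.4339) = 0.7430 mg/L

0.743 mg/L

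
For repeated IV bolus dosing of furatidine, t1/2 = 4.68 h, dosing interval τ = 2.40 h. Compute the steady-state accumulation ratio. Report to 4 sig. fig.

k = ln2 / t½ = 0.693147 / 4.68 = 0.1481 h⁻¹
e^(−kτ) = e^(−0.1481 × 2.40) = 0.7009
Accumulation ratio R = 1 / (1 − e^(−kτ)) = 1 / (1 − 0.7009) = 3.343

3.343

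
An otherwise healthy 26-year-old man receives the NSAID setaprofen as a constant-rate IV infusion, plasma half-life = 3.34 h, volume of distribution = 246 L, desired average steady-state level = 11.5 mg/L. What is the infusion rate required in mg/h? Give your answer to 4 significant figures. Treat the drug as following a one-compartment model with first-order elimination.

587.1 mg/h

k = ln2 / t½ = 0.693147 / 3.34 = 0.2075 h⁻¹
CL = k × Vd = 0.2075 × 246 = 51.05 L/h
At steady state, infusion rate R₀ = Css × CL = 11.5 × 51.05 = 587.1 mg/h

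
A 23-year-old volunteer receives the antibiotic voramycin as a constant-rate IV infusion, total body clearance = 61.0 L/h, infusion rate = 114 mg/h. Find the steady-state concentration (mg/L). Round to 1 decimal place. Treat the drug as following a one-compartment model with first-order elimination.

At steady state Css = R₀ / CL = 114 / 61.00 = 1.869 mg/L

1.9 mg/L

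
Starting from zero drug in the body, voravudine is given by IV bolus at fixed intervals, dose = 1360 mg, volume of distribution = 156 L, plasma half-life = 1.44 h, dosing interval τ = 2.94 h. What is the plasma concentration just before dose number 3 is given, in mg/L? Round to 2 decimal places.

2.63 mg/L

C₀ per dose = Dose / Vd = 1360 / 156 = 8.718 mg/L
k = ln2 / t½ = 0.693147 / 1.44 = 0.4814 h⁻¹
Fraction remaining after one interval: r = e^(−kτ) = e^(−0.4814 × 2.94) = 0.2428
Before dose 3, 2 doses have been given (aged 1τ, 2τ).
C_trough = C₀ × (r + r²) = 8.718 × (0.2428 + 0.05895) = 2.631 mg/L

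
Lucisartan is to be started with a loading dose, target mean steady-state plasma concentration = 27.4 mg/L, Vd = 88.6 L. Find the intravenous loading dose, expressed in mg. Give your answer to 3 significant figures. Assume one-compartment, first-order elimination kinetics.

LD = Css × Vd = 27.4 × 88.6 = 2428 mg

2430 mg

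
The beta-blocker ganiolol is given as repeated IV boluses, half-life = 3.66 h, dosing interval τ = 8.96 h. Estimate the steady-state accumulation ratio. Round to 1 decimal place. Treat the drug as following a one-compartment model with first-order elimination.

1.2

k = ln2 / t½ = 0.693147 / 3.66 = 0.1894 h⁻¹
e^(−kτ) = e^(−0.1894 × 8.96) = 0.1832
Accumulation ratio R = 1 / (1 − e^(−kτ)) = 1 / (1 − 0.1832) = 1.224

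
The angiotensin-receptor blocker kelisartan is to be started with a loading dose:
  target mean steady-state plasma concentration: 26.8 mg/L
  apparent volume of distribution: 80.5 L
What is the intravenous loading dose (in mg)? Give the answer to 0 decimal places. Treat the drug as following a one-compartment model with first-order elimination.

2157 mg

LD = Css × Vd = 26.8 × 80.5 = 2157 mg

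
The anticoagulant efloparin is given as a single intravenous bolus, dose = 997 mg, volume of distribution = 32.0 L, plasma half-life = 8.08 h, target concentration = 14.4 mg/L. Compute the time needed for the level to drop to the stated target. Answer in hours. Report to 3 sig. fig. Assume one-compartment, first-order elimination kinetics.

C₀ = Dose / Vd = 997.0 / 32.0 = 31.16 mg/L
k = ln2 / t½ = 0.693147 / 8.08 = 0.08579 h⁻¹
t = ln(C₀ / C) / k = ln(31.16 / 14.4) / 0.08579
  = ln(2.164) / 0.08579 = 0.7720 / 0.08579 = 8.999 h

9.00 h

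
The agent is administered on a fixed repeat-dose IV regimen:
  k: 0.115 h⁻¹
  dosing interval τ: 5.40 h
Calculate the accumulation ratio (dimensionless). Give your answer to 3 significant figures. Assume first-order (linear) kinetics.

e^(−kτ) = e^(−0.1150 × 5.40) = 0.5374
Accumulation ratio R = 1 / (1 − e^(−kτ)) = 1 / (1 − 0.5374) = 2.162

2.16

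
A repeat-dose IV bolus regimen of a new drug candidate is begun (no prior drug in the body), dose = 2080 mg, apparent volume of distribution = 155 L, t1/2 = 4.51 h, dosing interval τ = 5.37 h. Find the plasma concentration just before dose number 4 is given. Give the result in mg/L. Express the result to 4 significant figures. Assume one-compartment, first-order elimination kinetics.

9.583 mg/L

C₀ per dose = Dose / Vd = 2080 / 155 = 13.42 mg/L
k = ln2 / t½ = 0.693147 / 4.51 = 0.1537 h⁻¹
Fraction remaining after one interval: r = e^(−kτ) = e^(−0.1537 × 5.37) = 0.4381
Before dose 4, 3 doses have been given (aged 1τ, 2τ, 3τ).
C_trough = C₀ × (r + r² + … + r^3) = C₀ × r(1−r^3)/(1−r)
        = 13.42 × 0.4381 × (1 − 0.08409) / (1 − 0.4381) = 9.583 mg/L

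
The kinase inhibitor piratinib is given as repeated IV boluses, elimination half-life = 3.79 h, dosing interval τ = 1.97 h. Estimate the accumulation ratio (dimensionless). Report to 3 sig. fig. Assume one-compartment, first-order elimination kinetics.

3.31

k = ln2 / t½ = 0.693147 / 3.79 = 0.1829 h⁻¹
e^(−kτ) = e^(−0.1829 × 1.97) = 0.6975
Accumulation ratio R = 1 / (1 − e^(−kτ)) = 1 / (1 − 0.6975) = 3.306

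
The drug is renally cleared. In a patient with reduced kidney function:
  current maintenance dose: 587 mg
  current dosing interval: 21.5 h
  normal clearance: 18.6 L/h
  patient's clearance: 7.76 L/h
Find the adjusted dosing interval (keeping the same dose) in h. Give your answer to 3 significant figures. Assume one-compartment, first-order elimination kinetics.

To keep the same average steady-state level, dosing rate must scale with clearance.
CL ratio = 7.76 / 18.6 = 0.4172
New interval (same dose) = 21.5 / 0.4172 = 51.53 h

51.5 h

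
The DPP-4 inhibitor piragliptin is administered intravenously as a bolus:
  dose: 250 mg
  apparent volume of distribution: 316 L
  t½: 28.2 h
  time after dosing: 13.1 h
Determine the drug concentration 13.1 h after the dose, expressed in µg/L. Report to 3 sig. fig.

573 µg/L

C₀ = Dose / Vd = 250.0 / 316 = 0.7911 mg/L
k = ln2 / t½ = 0.693147 / 28.2 = 0.02458 h⁻¹
C = C₀ · e^(−k·t) = 0.7911 × e^(−0.02458 × 13.1)
  = 0.7911 × 0.7247 = 0.5733 mg/L
Convert: 0.5733 mg/L × 1000 = 573.3 µg/L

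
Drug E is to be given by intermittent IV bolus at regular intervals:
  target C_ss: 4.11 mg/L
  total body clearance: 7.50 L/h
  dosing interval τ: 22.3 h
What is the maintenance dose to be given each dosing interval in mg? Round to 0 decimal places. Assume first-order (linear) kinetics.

687 mg

At steady state, Dose/τ = Css × CL.
Dose = Css × CL × τ = 4.11 × 7.500 × 22.3 = 687.4 mg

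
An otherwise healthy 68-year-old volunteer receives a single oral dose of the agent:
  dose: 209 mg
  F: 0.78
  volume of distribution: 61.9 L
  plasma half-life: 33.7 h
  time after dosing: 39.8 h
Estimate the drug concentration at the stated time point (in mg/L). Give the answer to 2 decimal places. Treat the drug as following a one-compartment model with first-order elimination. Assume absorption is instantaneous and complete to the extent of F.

1.16 mg/L

Amount reaching circulation = F × Dose = 0.78 × 209.0 = 163.0 mg
C₀ = F·Dose / Vd = 163.0 / 61.9 = 2.633 mg/L
k = ln2 / t½ = 0.693147 / 33.7 = 0.02057 h⁻¹
C = C₀ · e^(−k·t) = 2.633 × e^(−0.02057 × 39.8)
  = 2.633 × 0.4410 = 1.161 mg/L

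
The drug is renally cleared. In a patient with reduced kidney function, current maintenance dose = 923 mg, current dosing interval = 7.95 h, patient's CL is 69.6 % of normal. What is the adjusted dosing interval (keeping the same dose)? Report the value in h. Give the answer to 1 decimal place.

11.4 h

To keep the same average steady-state level, dosing rate must scale with clearance.
CL ratio = 69.6 / 100 = 0.6960
New interval (same dose) = 7.95 / 0.6960 = 11.42 h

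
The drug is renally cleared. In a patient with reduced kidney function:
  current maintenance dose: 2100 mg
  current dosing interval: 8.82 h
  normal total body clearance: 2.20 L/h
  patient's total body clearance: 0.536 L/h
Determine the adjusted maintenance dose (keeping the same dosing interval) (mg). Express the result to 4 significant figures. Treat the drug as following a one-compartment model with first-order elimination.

511.6 mg

To keep the same average steady-state level, dosing rate must scale with clearance.
CL ratio = 0.536 / 2.20 = 0.2436
New dose (same interval) = 2100 × 0.2436 = 511.6 mg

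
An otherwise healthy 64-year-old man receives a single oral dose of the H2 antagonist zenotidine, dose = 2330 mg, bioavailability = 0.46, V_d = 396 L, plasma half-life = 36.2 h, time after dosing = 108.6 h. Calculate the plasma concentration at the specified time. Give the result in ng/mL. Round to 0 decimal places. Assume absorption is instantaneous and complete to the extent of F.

338 ng/mL

Amount reaching circulation = F × Dose = 0.46 × 2330 = 1072 mg
C₀ = F·Dose / Vd = 1072 / 396 = 2.707 mg/L
k = ln2 / t½ = 0.693147 / 36.2 = 0.01915 h⁻¹
t / t½ = 108.6 / 36.2 = 3 half-lives
C = C₀ × (1/2)^3 = 2.707 × 0.1250 = 0.3384 mg/L
Convert: 0.3384 mg/L × 1000 = 338.4 ng/mL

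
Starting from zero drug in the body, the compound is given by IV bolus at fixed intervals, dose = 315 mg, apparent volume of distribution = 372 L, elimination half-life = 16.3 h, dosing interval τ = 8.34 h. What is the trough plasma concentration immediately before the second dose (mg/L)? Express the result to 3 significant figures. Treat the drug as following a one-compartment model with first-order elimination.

0.594 mg/L

C₀ per dose = Dose / Vd = 315 / 372 = 0.8468 mg/L
k = ln2 / t½ = 0.693147 / 16.3 = 0.04252 h⁻¹
Fraction remaining after one interval: r = e^(−kτ) = e^(−0.04252 × 8.34) = 0.7014
Before dose 2, 1 dose has been given (aged 1τ).
C_trough = C₀ × r = 0.8468 × 0.7014 = 0.5939 mg/L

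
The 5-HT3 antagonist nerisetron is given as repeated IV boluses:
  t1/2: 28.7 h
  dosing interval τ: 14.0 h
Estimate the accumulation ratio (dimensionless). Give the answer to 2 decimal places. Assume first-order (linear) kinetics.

3.49

k = ln2 / t½ = 0.693147 / 28.7 = 0.02415 h⁻¹
e^(−kτ) = e^(−0.02415 × 14.0) = 0.7131
Accumulation ratio R = 1 / (1 − e^(−kτ)) = 1 / (1 − 0.7131) = 3.486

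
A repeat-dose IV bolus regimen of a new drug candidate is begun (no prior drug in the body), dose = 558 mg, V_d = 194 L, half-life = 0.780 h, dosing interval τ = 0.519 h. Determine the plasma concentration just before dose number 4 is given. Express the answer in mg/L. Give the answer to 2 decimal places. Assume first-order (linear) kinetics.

C₀ per dose = Dose / Vd = 558 / 194 = 2.876 mg/L
k = ln2 / t½ = 0.693147 / 0.780 = 0.8887 h⁻¹
Fraction remaining after one interval: r = e^(−kτ) = e^(−0.8887 × 0.519) = 0.6305
Before dose 4, 3 doses have been given (aged 1τ, 2τ, 3τ).
C_trough = C₀ × (r + r² + … + r^3) = C₀ × r(1−r^3)/(1−r)
        = 2.876 × 0.6305 × (1 − 0.2506) / (1 − 0.6305) = 3.678 mg/L

3.68 mg/L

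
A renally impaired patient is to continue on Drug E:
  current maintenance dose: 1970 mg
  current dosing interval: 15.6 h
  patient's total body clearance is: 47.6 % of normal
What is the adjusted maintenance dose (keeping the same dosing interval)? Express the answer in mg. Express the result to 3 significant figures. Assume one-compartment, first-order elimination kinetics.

938 mg

To keep the same average steady-state level, dosing rate must scale with clearance.
CL ratio = 47.6 / 100 = 0.4760
New dose (same interval) = 1970 × 0.4760 = 937.7 mg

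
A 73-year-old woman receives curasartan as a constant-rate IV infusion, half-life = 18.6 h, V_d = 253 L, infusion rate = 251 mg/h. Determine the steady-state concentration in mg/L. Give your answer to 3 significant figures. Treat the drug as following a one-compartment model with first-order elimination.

k = ln2 / t½ = 0.693147 / 18.6 = 0.03727 h⁻¹
CL = k × Vd = 0.03727 × 253 = 9.429 L/h
At steady state Css = R₀ / CL = 251 / 9.429 = 26.62 mg/L

26.6 mg/L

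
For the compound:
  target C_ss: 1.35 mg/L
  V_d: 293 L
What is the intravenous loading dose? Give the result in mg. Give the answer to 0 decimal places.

396 mg

LD = Css × Vd = 1.35 × 293 = 395.6 mg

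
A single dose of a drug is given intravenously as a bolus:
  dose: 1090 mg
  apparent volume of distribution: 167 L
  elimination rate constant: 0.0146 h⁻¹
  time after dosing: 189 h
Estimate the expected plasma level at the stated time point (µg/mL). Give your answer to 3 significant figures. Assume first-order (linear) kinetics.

0.413 µg/mL

C₀ = Dose / Vd = 1090 / 167 = 6.527 mg/L
C = C₀ · e^(−k·t) = 6.527 × e^(−0.01460 × 189)
  = 6.527 × 0.06333 = 0.4134 mg/L
(0.4134 mg/L = 0.4134 µg/mL)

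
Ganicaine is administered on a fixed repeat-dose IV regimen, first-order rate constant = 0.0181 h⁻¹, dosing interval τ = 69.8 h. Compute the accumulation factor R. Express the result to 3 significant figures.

1.39

e^(−kτ) = e^(−0.01810 × 69.8) = 0.2827
Accumulation ratio R = 1 / (1 − e^(−kτ)) = 1 / (1 − 0.2827) = 1.394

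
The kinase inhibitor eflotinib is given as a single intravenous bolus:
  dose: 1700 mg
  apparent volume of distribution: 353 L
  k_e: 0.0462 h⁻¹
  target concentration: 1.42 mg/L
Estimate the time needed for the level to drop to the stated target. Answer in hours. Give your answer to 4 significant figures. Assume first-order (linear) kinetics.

C₀ = Dose / Vd = 1700 / 353 = 4.816 mg/L
t = ln(C₀ / C) / k = ln(4.816 / 1.42) / 0.04620
  = ln(3.392) / 0.04620 = 1.221 / 0.04620 = 26.43 h

26.43 h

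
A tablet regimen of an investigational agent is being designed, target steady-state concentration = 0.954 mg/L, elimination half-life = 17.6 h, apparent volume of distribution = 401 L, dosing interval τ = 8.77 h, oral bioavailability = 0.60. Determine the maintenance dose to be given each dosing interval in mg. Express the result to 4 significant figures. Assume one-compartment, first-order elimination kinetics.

220.2 mg

k = ln2 / t½ = 0.693147 / 17.6 = 0.03938 h⁻¹
CL = k × Vd = 0.03938 × 401 = 15.79 L/h
At steady state, F × (Dose/τ) = Css × CL.
Dose = Css × CL × τ / F = 0.954 × 15.79 × 8.77 / 0.60 = 220.2 mg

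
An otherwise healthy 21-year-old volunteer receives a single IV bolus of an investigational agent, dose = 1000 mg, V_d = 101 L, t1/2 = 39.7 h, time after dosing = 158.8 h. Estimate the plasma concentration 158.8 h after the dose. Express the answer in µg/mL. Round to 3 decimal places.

0.619 µg/mL

C₀ = Dose / Vd = 1000 / 101 = 9.901 mg/L
k = ln2 / t½ = 0.693147 / 39.7 = 0.01746 h⁻¹
t / t½ = 158.8 / 39.7 = 4 half-lives
C = C₀ × (1/2)^4 = 9.901 × 0.06250 = 0.6188 mg/L
(0.6188 mg/L = 0.6188 µg/mL)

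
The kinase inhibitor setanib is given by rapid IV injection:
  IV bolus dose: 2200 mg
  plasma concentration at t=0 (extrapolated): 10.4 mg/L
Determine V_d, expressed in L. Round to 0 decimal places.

212 L

Vd = Dose / C₀ = 2200 / 10.4 = 211.5 L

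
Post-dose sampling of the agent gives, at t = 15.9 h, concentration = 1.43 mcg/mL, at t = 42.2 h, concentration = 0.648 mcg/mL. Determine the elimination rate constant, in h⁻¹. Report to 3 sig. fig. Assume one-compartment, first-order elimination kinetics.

0.0301 h⁻¹

k = ln(C₁/C₂) / (t₂ − t₁) = ln(1.43/0.648) / (42.2 − 15.9)
  = 0.7915 / 26.30 = 0.03010 h⁻¹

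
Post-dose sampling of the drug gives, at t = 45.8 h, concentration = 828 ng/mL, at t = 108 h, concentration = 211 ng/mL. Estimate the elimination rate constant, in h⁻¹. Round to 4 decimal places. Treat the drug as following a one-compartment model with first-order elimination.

0.0220 h⁻¹

k = ln(C₁/C₂) / (t₂ − t₁) = ln(828/211) / (108 − 45.8)
  = 1.367 / 62.20 = 0.02198 h⁻¹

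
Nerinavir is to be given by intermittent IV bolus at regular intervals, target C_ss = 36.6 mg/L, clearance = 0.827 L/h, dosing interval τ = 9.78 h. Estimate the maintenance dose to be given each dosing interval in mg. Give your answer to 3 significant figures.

296 mg

At steady state, Dose/τ = Css × CL.
Dose = Css × CL × τ = 36.6 × 0.8270 × 9.78 = 296.0 mg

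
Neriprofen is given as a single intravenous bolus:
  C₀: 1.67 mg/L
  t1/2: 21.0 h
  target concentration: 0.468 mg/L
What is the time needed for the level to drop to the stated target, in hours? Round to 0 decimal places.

k = ln2 / t½ = 0.693147 / 21.0 = 0.03301 h⁻¹
t = ln(C₀ / C) / k = ln(1.670 / 0.468) / 0.03301
  = ln(3.568) / 0.03301 = 1.272 / 0.03301 = 38.53 h

39 h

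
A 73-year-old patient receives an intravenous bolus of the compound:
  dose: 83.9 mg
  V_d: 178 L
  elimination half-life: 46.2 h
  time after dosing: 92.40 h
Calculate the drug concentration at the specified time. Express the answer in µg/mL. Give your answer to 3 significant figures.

C₀ = Dose / Vd = 83.90 / 178 = 0.4713 mg/L
k = ln2 / t½ = 0.693147 / 46.2 = 0.01500 h⁻¹
t / t½ = 92.40 / 46.2 = 2 half-lives
C = C₀ × (1/2)^2 = 0.4713 × 0.2500 = 0.1178 mg/L
(0.1178 mg/L = 0.1178 µg/mL)

0.118 µg/mL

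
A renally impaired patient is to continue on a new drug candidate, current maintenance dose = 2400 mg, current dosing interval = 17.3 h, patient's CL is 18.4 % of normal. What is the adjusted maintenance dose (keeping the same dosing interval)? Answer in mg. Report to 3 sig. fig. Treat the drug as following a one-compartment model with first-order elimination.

To keep the same average steady-state level, dosing rate must scale with clearance.
CL ratio = 18.4 / 100 = 0.1840
New dose (same interval) = 2400 × 0.1840 = 441.6 mg

442 mg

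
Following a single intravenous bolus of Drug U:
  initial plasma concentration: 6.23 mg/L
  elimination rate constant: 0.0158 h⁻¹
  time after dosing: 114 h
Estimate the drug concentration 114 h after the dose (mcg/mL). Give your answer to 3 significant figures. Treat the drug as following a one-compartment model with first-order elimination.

C = C₀ · e^(−k·t) = 6.230 × e^(−0.01580 × 114)
  = 6.230 × 0.1651 = 1.029 mg/L
(1.029 mg/L = 1.029 mcg/mL)

1.03 mcg/mL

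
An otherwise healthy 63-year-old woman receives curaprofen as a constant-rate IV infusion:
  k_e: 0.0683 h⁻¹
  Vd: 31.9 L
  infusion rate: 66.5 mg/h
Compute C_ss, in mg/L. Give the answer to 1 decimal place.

CL = k × Vd = 0.06830 × 31.9 = 2.179 L/h
At steady state Css = R₀ / CL = 66.5 / 2.179 = 30.52 mg/L

30.5 mg/L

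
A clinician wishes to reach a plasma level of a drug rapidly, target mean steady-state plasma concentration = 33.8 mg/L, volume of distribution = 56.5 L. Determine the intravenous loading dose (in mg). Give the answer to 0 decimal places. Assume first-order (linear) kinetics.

1910 mg

LD = Css × Vd = 33.8 × 56.5 = 1910 mg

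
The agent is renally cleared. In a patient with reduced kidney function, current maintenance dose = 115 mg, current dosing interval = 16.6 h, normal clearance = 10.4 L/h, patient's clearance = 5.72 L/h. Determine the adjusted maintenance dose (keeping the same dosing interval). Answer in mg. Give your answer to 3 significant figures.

63.3 mg

To keep the same average steady-state level, dosing rate must scale with clearance.
CL ratio = 5.72 / 10.4 = 0.5500
New dose (same interval) = 115 × 0.5500 = 63.25 mg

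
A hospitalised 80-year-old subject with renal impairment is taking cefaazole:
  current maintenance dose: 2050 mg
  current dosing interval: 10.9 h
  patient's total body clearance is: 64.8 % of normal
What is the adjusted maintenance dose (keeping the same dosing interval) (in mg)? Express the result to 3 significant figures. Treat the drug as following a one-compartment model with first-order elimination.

1330 mg

To keep the same average steady-state level, dosing rate must scale with clearance.
CL ratio = 64.8 / 100 = 0.6480
New dose (same interval) = 2050 × 0.6480 = 1328 mg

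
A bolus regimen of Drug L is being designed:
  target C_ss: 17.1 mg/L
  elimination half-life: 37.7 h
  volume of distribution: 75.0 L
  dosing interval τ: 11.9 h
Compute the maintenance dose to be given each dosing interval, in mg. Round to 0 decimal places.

281 mg

k = ln2 / t½ = 0.693147 / 37.7 = 0.01839 h⁻¹
CL = k × Vd = 0.01839 × 75.0 = 1.379 L/h
At steady state, Dose/τ = Css × CL.
Dose = Css × CL × τ = 17.1 × 1.379 × 11.9 = 280.6 mg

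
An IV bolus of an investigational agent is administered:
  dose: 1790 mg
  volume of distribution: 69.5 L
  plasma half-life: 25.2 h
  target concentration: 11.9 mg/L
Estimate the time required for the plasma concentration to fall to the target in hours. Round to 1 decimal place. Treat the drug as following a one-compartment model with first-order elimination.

C₀ = Dose / Vd = 1790 / 69.5 = 25.76 mg/L
k = ln2 / t½ = 0.693147 / 25.2 = 0.02751 h⁻¹
t = ln(C₀ / C) / k = ln(25.76 / 11.9) / 0.02751
  = ln(2.165) / 0.02751 = 0.7724 / 0.02751 = 28.08 h

28.1 h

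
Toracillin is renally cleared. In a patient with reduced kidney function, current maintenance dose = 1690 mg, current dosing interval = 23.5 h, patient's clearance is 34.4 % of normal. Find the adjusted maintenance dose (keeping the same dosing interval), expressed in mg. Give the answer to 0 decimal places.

To keep the same average steady-state level, dosing rate must scale with clearance.
CL ratio = 34.4 / 100 = 0.3440
New dose (same interval) = 1690 × 0.3440 = 581.4 mg

581 mg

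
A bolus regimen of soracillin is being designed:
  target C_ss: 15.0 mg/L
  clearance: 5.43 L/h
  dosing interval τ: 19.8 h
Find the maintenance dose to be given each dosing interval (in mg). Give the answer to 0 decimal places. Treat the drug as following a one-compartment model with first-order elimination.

At steady state, Dose/τ = Css × CL.
Dose = Css × CL × τ = 15.0 × 5.430 × 19.8 = 1613 mg

1613 mg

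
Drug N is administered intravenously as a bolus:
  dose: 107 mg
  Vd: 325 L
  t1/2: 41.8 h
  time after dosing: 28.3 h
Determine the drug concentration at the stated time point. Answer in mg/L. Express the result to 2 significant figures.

C₀ = Dose / Vd = 107.0 / 325 = 0.3292 mg/L
k = ln2 / t½ = 0.693147 / 41.8 = 0.01658 h⁻¹
C = C₀ · e^(−k·t) = 0.3292 × e^(−0.01658 × 28.3)
  = 0.3292 × 0.6255 = 0.2059 mg/L

0.21 mg/L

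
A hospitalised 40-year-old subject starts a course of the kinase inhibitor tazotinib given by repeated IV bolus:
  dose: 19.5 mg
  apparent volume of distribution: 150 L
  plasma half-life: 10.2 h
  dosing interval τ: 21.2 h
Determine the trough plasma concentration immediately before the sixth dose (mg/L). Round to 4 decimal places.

C₀ per dose = Dose / Vd = 19.5 / 150 = 0.1300 mg/L
k = ln2 / t½ = 0.693147 / 10.2 = 0.06796 h⁻¹
Fraction remaining after one interval: r = e^(−kτ) = e^(−0.06796 × 21.2) = 0.2367
Before dose 6, 5 doses have been given (aged 1τ, 2τ, 3τ, 4τ, 5τ).
C_trough = C₀ × (r + r² + … + r^5) = C₀ × r(1−r^5)/(1−r)
        = 0.1300 × 0.2367 × (1 − 0.0007430) / (1 − 0.2367) = 0.04028 mg/L

0.0403 mg/L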